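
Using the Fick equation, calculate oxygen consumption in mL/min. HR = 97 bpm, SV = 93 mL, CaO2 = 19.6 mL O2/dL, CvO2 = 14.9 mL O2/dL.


CO = HR*SV = 97*93/1000 = 9.021 L/min
a-v O2 diff = 19.6 - 14.9 = 4.7 mL/dL
VO2 = CO * (CaO2-CvO2) * 10 dL/L
VO2 = 9.021 * 4.7 * 10
VO2 = 424 mL/min


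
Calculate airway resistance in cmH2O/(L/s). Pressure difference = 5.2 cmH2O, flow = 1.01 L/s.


R = dP / flow
R = 5.2 / 1.01
R = 5.149 cmH2O/(L/s)


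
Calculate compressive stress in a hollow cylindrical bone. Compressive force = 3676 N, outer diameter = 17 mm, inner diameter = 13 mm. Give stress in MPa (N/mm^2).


A = pi*(r_o^2 - r_i^2)
r_o = 8.5 mm, r_i = 6.5 mm
A = 94.2478 mm^2
sigma = F/A = 3676 / 94.2478
sigma = 39 MPa


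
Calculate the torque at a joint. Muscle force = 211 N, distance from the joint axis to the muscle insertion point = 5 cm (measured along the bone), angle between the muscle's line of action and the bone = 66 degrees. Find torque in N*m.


Torque = F * d * sin(theta)   (moment arm = d*sin(theta))
d = 5 cm = 0.05 m
Torque = 211 * 0.05 * sin(66)
Torque = 9.638 N*m


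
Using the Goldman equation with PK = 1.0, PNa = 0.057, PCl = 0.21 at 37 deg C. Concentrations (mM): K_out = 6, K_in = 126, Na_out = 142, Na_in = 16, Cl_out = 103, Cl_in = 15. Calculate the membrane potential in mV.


Vm = (RT/F)*ln((PK*Ko + PNa*Nao + PCl*Cli)/(PK*Ki + PNa*Nai + PCl*Clo))
Numer = 17.244, Denom = 148.542
Vm = -57.55 mV


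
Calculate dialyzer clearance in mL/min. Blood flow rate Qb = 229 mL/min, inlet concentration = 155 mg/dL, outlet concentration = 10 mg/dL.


K = Qb * (Cb_in - Cb_out) / Cb_in
K = 229 * (155 - 10) / 155
K = 214.2 mL/min


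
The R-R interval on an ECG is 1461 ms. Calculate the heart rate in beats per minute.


HR = 60 / RR_interval(s)
RR = 1461 ms = 1.461 s
HR = 60 / 1.461 = 41.07 bpm


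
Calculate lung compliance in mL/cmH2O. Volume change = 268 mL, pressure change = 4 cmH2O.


C = dV / dP
C = 268 / 4
C = 67 mL/cmH2O


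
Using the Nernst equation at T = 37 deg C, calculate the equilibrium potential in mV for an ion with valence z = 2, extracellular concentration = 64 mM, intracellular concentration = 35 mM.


E = (RT/(zF)) * ln(C_out/C_in)
T = 37 + 273.15 = 310.15 K
E = (8.314 * 310.15 / (2 * 96485)) * ln(64/35)
E = 8.065 mV


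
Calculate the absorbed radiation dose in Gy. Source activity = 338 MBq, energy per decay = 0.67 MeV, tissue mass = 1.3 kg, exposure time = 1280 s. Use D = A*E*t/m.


A = 338 MBq = 3.3800e+08 Bq
E = 0.67 MeV = 1.07334e-13 J
D = A*E*t/m = 3.3800e+08*1.07334e-13*1280/1.3
D = 0.03572 Gy


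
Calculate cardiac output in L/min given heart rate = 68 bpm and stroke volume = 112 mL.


CO = HR * SV
CO = 68 * 112 / 1000
CO = 7.616 L/min


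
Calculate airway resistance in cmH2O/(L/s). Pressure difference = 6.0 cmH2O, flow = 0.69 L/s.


R = dP / flow
R = 6.0 / 0.69
R = 8.696 cmH2O/(L/s)


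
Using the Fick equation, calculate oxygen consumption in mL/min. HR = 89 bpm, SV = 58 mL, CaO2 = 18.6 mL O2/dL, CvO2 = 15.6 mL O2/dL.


CO = HR*SV = 89*58/1000 = 5.162 L/min
a-v O2 diff = 18.6 - 15.6 = 3 mL/dL
VO2 = CO * (CaO2-CvO2) * 10 dL/L
VO2 = 5.162 * 3 * 10
VO2 = 154.9 mL/min


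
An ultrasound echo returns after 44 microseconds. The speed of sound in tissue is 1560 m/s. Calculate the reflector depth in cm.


depth = c * t / 2
t = 44 us = 4.4000e-05 s
depth = 1560 * 4.4000e-05 / 2
depth = 0.03432 m = 3.432 cm


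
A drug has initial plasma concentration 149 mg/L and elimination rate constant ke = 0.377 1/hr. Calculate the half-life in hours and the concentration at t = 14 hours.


t_half = ln(2) / ke = 0.693147 / 0.377 = 1.839 hr
C(t) = C0 * exp(-ke*t) = 149 * exp(-0.377*14)
C(14) = 0.7603 mg/L


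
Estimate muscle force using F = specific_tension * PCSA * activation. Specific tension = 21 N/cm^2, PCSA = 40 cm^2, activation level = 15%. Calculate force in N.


F = sigma * PCSA * activation
F = 21 * 40 * 0.15
F = 126 N


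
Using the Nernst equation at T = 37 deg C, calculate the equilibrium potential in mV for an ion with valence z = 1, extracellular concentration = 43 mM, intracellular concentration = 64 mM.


E = (RT/(zF)) * ln(C_out/C_in)
T = 37 + 273.15 = 310.15 K
E = (8.314 * 310.15 / (1 * 96485)) * ln(43/64)
E = -10.63 mV


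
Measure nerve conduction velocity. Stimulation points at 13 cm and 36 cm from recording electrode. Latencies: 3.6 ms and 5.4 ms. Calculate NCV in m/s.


Distance = (36 - 13) / 100 = 0.23 m
dt = (5.4 - 3.6) / 1000 = 0.0018 s
NCV = dist / dt = 127.8 m/s


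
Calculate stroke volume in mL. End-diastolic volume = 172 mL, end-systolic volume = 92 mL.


SV = EDV - ESV
SV = 172 - 92
SV = 80 mL


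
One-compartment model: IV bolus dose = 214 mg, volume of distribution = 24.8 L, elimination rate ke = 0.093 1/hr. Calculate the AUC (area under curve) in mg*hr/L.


C0 = Dose/Vd = 214/24.8 = 8.62903 mg/L
AUC = C0/ke = 8.62903/0.093
AUC = 92.79 mg*hr/L


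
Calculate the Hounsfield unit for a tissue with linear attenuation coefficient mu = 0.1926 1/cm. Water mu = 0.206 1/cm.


HU = ((mu_tissue - mu_water) / mu_water) * 1000
HU = ((0.1926 - 0.206) / 0.206) * 1000
HU = -65.05


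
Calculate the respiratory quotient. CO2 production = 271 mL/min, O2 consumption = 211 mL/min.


RQ = VCO2 / VO2
RQ = 271 / 211
RQ = 1.284


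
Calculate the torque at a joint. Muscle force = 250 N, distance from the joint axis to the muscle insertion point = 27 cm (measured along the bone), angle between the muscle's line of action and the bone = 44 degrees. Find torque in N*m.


Torque = F * d * sin(theta)   (moment arm = d*sin(theta))
d = 27 cm = 0.27 m
Torque = 250 * 0.27 * sin(44)
Torque = 46.89 N*m


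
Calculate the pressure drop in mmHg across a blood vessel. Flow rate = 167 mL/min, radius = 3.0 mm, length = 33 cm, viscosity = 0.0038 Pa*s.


dP = 8*mu*L*Q / (pi*r^4)
Q = 167 mL/min = 2.78333e-06 m^3/s
dP = 109.728 Pa = 109.728 / 133.322 mmHg = 0.823 mmHg


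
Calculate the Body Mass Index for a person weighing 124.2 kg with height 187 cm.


BMI = weight / height^2
height = 187 cm = 1.87 m
BMI = 124.2 / 1.87^2
BMI = 35.52 kg/m^2


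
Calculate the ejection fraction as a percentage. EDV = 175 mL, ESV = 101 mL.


SV = EDV - ESV = 175 - 101 = 74 mL
EF = SV/EDV * 100 = 74/175 * 100
EF = 42.29%


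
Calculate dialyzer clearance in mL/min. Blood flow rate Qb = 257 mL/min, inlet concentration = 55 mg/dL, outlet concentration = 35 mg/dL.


K = Qb * (Cb_in - Cb_out) / Cb_in
K = 257 * (55 - 35) / 55
K = 93.45 mL/min


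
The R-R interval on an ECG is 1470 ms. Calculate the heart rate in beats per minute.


HR = 60 / RR_interval(s)
RR = 1470 ms = 1.47 s
HR = 60 / 1.47 = 40.82 bpm


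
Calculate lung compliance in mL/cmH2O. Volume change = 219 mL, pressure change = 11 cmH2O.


C = dV / dP
C = 219 / 11
C = 19.91 mL/cmH2O


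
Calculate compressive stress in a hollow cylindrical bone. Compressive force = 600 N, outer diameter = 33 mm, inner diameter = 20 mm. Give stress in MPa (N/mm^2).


A = pi*(r_o^2 - r_i^2)
r_o = 16.5 mm, r_i = 10 mm
A = 541.139 mm^2
sigma = F/A = 600 / 541.139
sigma = 1.109 MPa


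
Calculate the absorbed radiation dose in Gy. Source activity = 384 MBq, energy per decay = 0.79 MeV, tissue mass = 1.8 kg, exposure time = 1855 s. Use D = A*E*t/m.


A = 384 MBq = 3.8400e+08 Bq
E = 0.79 MeV = 1.26558e-13 J
D = A*E*t/m = 3.8400e+08*1.26558e-13*1855/1.8
D = 0.05008 Gy


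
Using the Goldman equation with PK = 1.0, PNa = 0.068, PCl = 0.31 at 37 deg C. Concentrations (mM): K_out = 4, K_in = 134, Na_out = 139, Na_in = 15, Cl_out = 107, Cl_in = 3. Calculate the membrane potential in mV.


Vm = (RT/F)*ln((PK*Ko + PNa*Nao + PCl*Cli)/(PK*Ki + PNa*Nai + PCl*Clo))
Numer = 14.382, Denom = 168.19
Vm = -65.72 mV


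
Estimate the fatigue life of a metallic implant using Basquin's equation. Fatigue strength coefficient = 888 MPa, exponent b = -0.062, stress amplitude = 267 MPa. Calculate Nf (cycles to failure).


sigma_a = sigma_f' * (2Nf)^b
2Nf = (sigma_a/sigma_f')^(1/b)
2Nf = (267/888)^(1/-0.062)
2Nf = 2.6167933e+08
Nf = 1.3084e+08


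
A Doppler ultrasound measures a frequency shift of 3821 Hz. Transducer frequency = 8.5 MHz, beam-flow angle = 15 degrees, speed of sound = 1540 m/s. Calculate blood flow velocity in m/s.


v = fd * c / (2 * f0 * cos(theta))
v = 3821 * 1540 / (2 * 8.5000e+06 * cos(15))
v = 0.3583 m/s


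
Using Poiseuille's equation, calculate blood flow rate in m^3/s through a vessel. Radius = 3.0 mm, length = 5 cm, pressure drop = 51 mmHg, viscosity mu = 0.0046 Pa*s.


Q = pi*r^4*dP / (8*mu*L)
r = 0.003 m, L = 0.05 m
dP = 51 mmHg = 6799.422 Pa
Q = 9.4035e-04 m^3/s


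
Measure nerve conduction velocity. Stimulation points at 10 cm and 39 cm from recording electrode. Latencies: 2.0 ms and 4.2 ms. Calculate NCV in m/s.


Distance = (39 - 10) / 100 = 0.29 m
dt = (4.2 - 2.0) / 1000 = 0.0022 s
NCV = dist / dt = 131.8 m/s


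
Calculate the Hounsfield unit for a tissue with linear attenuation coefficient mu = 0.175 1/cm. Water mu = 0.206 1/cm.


HU = ((mu_tissue - mu_water) / mu_water) * 1000
HU = ((0.175 - 0.206) / 0.206) * 1000
HU = -150.5


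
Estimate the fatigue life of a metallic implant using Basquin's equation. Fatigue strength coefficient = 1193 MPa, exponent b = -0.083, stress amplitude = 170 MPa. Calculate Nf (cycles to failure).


sigma_a = sigma_f' * (2Nf)^b
2Nf = (sigma_a/sigma_f')^(1/b)
2Nf = (170/1193)^(1/-0.083)
2Nf = 1.5670346e+10
Nf = 7.8352e+09


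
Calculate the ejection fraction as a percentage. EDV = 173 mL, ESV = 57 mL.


SV = EDV - ESV = 173 - 57 = 116 mL
EF = SV/EDV * 100 = 116/173 * 100
EF = 67.05%


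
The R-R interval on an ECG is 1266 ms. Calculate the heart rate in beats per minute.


HR = 60 / RR_interval(s)
RR = 1266 ms = 1.266 s
HR = 60 / 1.266 = 47.39 bpm


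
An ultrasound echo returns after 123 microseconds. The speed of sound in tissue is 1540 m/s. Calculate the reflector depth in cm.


depth = c * t / 2
t = 123 us = 1.2300e-04 s
depth = 1540 * 1.2300e-04 / 2
depth = 0.09471 m = 9.471 cm


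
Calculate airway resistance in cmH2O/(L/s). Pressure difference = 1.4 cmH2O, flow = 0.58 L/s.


R = dP / flow
R = 1.4 / 0.58
R = 2.414 cmH2O/(L/s)


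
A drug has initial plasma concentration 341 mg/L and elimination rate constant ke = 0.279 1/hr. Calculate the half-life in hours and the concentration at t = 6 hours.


t_half = ln(2) / ke = 0.693147 / 0.279 = 2.484 hr
C(t) = C0 * exp(-ke*t) = 341 * exp(-0.279*6)
C(6) = 63.94 mg/L


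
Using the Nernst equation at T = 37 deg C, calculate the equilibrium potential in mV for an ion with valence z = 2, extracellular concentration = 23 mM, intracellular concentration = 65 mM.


E = (RT/(zF)) * ln(C_out/C_in)
T = 37 + 273.15 = 310.15 K
E = (8.314 * 310.15 / (2 * 96485)) * ln(23/65)
E = -13.88 mV


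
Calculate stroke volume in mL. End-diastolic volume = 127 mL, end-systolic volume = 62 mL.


SV = EDV - ESV
SV = 127 - 62
SV = 65 mL


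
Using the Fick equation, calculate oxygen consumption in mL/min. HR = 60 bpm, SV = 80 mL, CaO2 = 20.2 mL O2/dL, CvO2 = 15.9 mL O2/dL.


CO = HR*SV = 60*80/1000 = 4.8 L/min
a-v O2 diff = 20.2 - 15.9 = 4.3 mL/dL
VO2 = CO * (CaO2-CvO2) * 10 dL/L
VO2 = 4.8 * 4.3 * 10
VO2 = 206.4 mL/min


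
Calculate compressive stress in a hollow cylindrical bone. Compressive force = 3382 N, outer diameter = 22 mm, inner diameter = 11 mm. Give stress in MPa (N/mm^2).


A = pi*(r_o^2 - r_i^2)
r_o = 11 mm, r_i = 5.5 mm
A = 285.1 mm^2
sigma = F/A = 3382 / 285.1
sigma = 11.86 MPa


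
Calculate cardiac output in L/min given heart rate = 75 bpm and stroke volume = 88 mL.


CO = HR * SV
CO = 75 * 88 / 1000
CO = 6.6 L/min


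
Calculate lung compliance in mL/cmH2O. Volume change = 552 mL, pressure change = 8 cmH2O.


C = dV / dP
C = 552 / 8
C = 69 mL/cmH2O


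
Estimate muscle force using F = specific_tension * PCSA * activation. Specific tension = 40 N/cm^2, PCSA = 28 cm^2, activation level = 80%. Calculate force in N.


F = sigma * PCSA * activation
F = 40 * 28 * 0.8
F = 896 N


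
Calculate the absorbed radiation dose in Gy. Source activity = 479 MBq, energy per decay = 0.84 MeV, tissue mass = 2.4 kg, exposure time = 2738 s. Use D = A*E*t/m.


A = 479 MBq = 4.7900e+08 Bq
E = 0.84 MeV = 1.34568e-13 J
D = A*E*t/m = 4.7900e+08*1.34568e-13*2738/2.4
D = 0.07354 Gy


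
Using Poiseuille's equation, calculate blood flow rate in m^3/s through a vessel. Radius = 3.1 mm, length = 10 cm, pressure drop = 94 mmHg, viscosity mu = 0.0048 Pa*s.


Q = pi*r^4*dP / (8*mu*L)
r = 0.0031 m, L = 0.1 m
dP = 94 mmHg = 12532.268 Pa
Q = 9.4688e-04 m^3/s


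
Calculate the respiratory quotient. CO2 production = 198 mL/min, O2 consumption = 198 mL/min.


RQ = VCO2 / VO2
RQ = 198 / 198
RQ = 1


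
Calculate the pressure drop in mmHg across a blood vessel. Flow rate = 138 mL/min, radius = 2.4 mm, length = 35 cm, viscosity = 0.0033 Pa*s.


dP = 8*mu*L*Q / (pi*r^4)
Q = 138 mL/min = 2.3e-06 m^3/s
dP = 203.894 Pa = 203.894 / 133.322 mmHg = 1.529 mmHg


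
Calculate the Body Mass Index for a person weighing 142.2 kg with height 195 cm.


BMI = weight / height^2
height = 195 cm = 1.95 m
BMI = 142.2 / 1.95^2
BMI = 37.4 kg/m^2


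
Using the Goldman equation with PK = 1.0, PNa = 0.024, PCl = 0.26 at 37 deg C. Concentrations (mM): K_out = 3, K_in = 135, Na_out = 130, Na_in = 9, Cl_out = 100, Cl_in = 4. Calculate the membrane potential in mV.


Vm = (RT/F)*ln((PK*Ko + PNa*Nao + PCl*Cli)/(PK*Ki + PNa*Nai + PCl*Clo))
Numer = 7.16, Denom = 161.216
Vm = -83.23 mV


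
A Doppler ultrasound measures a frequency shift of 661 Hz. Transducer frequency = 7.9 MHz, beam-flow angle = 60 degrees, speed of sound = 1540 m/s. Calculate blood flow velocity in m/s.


v = fd * c / (2 * f0 * cos(theta))
v = 661 * 1540 / (2 * 7.9000e+06 * cos(60))
v = 0.1289 m/s


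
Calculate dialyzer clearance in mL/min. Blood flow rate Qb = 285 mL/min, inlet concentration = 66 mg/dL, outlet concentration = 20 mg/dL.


K = Qb * (Cb_in - Cb_out) / Cb_in
K = 285 * (66 - 20) / 66
K = 198.6 mL/min


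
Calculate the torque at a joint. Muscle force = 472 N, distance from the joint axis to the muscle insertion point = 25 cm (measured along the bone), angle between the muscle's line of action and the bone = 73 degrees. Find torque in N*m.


Torque = F * d * sin(theta)   (moment arm = d*sin(theta))
d = 25 cm = 0.25 m
Torque = 472 * 0.25 * sin(73)
Torque = 112.8 N*m


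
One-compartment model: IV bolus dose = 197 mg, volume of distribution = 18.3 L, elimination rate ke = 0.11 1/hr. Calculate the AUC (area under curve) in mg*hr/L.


C0 = Dose/Vd = 197/18.3 = 10.765 mg/L
AUC = C0/ke = 10.765/0.11
AUC = 97.86 mg*hr/L


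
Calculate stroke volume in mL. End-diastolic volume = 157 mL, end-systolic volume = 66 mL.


SV = EDV - ESV
SV = 157 - 66
SV = 91 mL


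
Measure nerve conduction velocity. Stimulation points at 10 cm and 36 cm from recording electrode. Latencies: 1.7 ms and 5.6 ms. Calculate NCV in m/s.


Distance = (36 - 10) / 100 = 0.26 m
dt = (5.6 - 1.7) / 1000 = 0.0039 s
NCV = dist / dt = 66.67 m/s


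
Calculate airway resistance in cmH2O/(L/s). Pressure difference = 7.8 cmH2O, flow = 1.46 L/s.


R = dP / flow
R = 7.8 / 1.46
R = 5.342 cmH2O/(L/s)


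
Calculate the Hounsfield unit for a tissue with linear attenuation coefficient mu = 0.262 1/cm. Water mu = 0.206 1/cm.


HU = ((mu_tissue - mu_water) / mu_water) * 1000
HU = ((0.262 - 0.206) / 0.206) * 1000
HU = 271.8


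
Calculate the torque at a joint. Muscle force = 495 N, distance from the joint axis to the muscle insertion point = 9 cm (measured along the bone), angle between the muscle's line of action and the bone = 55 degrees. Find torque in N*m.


Torque = F * d * sin(theta)   (moment arm = d*sin(theta))
d = 9 cm = 0.09 m
Torque = 495 * 0.09 * sin(55)
Torque = 36.49 N*m


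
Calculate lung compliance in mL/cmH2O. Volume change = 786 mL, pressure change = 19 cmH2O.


C = dV / dP
C = 786 / 19
C = 41.37 mL/cmH2O


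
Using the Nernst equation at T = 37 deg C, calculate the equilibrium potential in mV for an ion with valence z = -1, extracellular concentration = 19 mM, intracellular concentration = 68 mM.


E = (RT/(zF)) * ln(C_out/C_in)
T = 37 + 273.15 = 310.15 K
E = (8.314 * 310.15 / (-1 * 96485)) * ln(19/68)
E = 34.08 mV


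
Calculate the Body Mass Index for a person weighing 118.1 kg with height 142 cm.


BMI = weight / height^2
height = 142 cm = 1.42 m
BMI = 118.1 / 1.42^2
BMI = 58.57 kg/m^2


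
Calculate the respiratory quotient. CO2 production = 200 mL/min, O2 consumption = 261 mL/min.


RQ = VCO2 / VO2
RQ = 200 / 261
RQ = 0.7663


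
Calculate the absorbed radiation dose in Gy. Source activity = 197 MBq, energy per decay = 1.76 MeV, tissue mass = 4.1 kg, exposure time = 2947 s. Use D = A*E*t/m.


A = 197 MBq = 1.9700e+08 Bq
E = 1.76 MeV = 2.81952e-13 J
D = A*E*t/m = 1.9700e+08*2.81952e-13*2947/4.1
D = 0.03992 Gy


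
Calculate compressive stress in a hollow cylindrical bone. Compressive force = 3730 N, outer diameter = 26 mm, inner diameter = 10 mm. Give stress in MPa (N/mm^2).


A = pi*(r_o^2 - r_i^2)
r_o = 13 mm, r_i = 5 mm
A = 452.389 mm^2
sigma = F/A = 3730 / 452.389
sigma = 8.245 MPa


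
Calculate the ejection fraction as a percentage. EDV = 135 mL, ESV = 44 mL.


SV = EDV - ESV = 135 - 44 = 91 mL
EF = SV/EDV * 100 = 91/135 * 100
EF = 67.41%


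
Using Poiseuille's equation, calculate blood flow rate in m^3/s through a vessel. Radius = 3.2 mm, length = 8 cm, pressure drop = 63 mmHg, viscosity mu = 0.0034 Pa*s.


Q = pi*r^4*dP / (8*mu*L)
r = 0.0032 m, L = 0.08 m
dP = 63 mmHg = 8399.286 Pa
Q = 0.001272 m^3/s


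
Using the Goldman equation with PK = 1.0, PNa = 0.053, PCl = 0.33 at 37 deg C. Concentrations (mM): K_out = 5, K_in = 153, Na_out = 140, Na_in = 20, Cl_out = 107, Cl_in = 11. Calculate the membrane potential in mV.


Vm = (RT/F)*ln((PK*Ko + PNa*Nao + PCl*Cli)/(PK*Ki + PNa*Nai + PCl*Clo))
Numer = 16.05, Denom = 189.37
Vm = -65.96 mV


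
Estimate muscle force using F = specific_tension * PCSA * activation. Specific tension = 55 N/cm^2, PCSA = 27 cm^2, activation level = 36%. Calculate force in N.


F = sigma * PCSA * activation
F = 55 * 27 * 0.36
F = 534.6 N


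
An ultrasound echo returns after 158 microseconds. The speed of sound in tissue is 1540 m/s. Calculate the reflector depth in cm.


depth = c * t / 2
t = 158 us = 1.5800e-04 s
depth = 1540 * 1.5800e-04 / 2
depth = 0.12166 m = 12.166 cm


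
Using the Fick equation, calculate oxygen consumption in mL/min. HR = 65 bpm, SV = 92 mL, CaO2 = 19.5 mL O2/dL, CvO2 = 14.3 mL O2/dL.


CO = HR*SV = 65*92/1000 = 5.98 L/min
a-v O2 diff = 19.5 - 14.3 = 5.2 mL/dL
VO2 = CO * (CaO2-CvO2) * 10 dL/L
VO2 = 5.98 * 5.2 * 10
VO2 = 311 mL/min


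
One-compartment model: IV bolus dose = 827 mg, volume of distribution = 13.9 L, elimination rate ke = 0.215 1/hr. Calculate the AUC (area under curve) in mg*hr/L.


C0 = Dose/Vd = 827/13.9 = 59.4964 mg/L
AUC = C0/ke = 59.4964/0.215
AUC = 276.7 mg*hr/L


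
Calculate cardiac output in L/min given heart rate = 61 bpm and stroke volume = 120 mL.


CO = HR * SV
CO = 61 * 120 / 1000
CO = 7.32 L/min


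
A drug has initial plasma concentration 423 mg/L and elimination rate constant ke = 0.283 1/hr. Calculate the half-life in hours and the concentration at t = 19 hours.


t_half = ln(2) / ke = 0.693147 / 0.283 = 2.449 hr
C(t) = C0 * exp(-ke*t) = 423 * exp(-0.283*19)
C(19) = 1.955 mg/L


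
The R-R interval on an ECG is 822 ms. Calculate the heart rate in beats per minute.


HR = 60 / RR_interval(s)
RR = 822 ms = 0.822 s
HR = 60 / 0.822 = 72.99 bpm


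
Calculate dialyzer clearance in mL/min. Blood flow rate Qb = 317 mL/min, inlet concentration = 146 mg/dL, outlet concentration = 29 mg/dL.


K = Qb * (Cb_in - Cb_out) / Cb_in
K = 317 * (146 - 29) / 146
K = 254 mL/min


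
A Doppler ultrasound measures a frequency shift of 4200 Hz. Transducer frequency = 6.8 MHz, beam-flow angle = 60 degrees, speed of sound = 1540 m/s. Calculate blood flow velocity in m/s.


v = fd * c / (2 * f0 * cos(theta))
v = 4200 * 1540 / (2 * 6.8000e+06 * cos(60))
v = 0.9512 m/s


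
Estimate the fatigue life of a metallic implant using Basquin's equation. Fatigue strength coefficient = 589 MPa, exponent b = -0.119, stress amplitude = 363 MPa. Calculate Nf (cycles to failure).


sigma_a = sigma_f' * (2Nf)^b
2Nf = (sigma_a/sigma_f')^(1/b)
2Nf = (363/589)^(1/-0.119)
2Nf = 58.406262
Nf = 29.2


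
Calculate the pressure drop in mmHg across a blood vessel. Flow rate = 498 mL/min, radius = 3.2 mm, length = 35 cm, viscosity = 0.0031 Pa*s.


dP = 8*mu*L*Q / (pi*r^4)
Q = 498 mL/min = 8.3e-06 m^3/s
dP = 218.7 Pa = 218.7 / 133.322 mmHg = 1.64 mmHg


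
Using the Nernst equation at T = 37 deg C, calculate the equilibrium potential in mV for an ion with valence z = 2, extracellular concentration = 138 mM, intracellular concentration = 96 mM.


E = (RT/(zF)) * ln(C_out/C_in)
T = 37 + 273.15 = 310.15 K
E = (8.314 * 310.15 / (2 * 96485)) * ln(138/96)
E = 4.849 mV


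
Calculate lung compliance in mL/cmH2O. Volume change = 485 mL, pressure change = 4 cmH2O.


C = dV / dP
C = 485 / 4
C = 121.2 mL/cmH2O


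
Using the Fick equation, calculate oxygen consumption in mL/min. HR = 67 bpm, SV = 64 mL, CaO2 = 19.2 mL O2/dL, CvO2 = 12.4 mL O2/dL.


CO = HR*SV = 67*64/1000 = 4.288 L/min
a-v O2 diff = 19.2 - 12.4 = 6.8 mL/dL
VO2 = CO * (CaO2-CvO2) * 10 dL/L
VO2 = 4.288 * 6.8 * 10
VO2 = 291.6 mL/min


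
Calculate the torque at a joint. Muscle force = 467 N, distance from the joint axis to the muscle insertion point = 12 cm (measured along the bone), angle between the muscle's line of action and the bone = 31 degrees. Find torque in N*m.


Torque = F * d * sin(theta)   (moment arm = d*sin(theta))
d = 12 cm = 0.12 m
Torque = 467 * 0.12 * sin(31)
Torque = 28.86 N*m


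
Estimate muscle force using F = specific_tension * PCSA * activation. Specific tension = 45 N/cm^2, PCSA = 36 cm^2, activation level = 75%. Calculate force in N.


F = sigma * PCSA * activation
F = 45 * 36 * 0.75
F = 1215 N


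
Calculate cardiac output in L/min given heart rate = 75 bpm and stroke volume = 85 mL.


CO = HR * SV
CO = 75 * 85 / 1000
CO = 6.375 L/min


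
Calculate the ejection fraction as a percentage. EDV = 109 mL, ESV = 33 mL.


SV = EDV - ESV = 109 - 33 = 76 mL
EF = SV/EDV * 100 = 76/109 * 100
EF = 69.72%


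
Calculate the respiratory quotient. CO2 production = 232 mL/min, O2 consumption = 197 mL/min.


RQ = VCO2 / VO2
RQ = 232 / 197
RQ = 1.178


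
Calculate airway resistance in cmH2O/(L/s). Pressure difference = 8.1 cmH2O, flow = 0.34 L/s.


R = dP / flow
R = 8.1 / 0.34
R = 23.82 cmH2O/(L/s)


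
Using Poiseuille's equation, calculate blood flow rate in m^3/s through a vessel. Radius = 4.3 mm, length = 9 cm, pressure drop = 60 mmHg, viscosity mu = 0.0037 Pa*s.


Q = pi*r^4*dP / (8*mu*L)
r = 0.0043 m, L = 0.09 m
dP = 60 mmHg = 7999.32 Pa
Q = 0.003225 m^3/s


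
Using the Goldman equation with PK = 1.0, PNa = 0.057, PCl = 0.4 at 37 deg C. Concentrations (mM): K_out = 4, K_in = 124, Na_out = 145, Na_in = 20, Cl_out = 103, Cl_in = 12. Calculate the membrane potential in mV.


Vm = (RT/F)*ln((PK*Ko + PNa*Nao + PCl*Cli)/(PK*Ki + PNa*Nai + PCl*Clo))
Numer = 17.065, Denom = 166.34
Vm = -60.85 mV


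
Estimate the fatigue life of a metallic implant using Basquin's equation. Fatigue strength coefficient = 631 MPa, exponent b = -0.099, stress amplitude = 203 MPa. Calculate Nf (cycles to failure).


sigma_a = sigma_f' * (2Nf)^b
2Nf = (sigma_a/sigma_f')^(1/b)
2Nf = (203/631)^(1/-0.099)
2Nf = 94424.361
Nf = 4.721e+04


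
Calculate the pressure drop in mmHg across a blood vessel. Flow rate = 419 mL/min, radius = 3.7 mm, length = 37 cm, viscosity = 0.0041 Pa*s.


dP = 8*mu*L*Q / (pi*r^4)
Q = 419 mL/min = 6.98333e-06 m^3/s
dP = 143.94 Pa = 143.94 / 133.322 mmHg = 1.08 mmHg


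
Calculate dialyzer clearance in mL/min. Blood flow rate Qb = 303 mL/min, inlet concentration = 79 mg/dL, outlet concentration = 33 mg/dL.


K = Qb * (Cb_in - Cb_out) / Cb_in
K = 303 * (79 - 33) / 79
K = 176.4 mL/min


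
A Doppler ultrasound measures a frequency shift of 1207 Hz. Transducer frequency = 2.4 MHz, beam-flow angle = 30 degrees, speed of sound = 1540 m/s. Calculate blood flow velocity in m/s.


v = fd * c / (2 * f0 * cos(theta))
v = 1207 * 1540 / (2 * 2.4000e+06 * cos(30))
v = 0.4472 m/s


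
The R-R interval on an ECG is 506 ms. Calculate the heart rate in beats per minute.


HR = 60 / RR_interval(s)
RR = 506 ms = 0.506 s
HR = 60 / 0.506 = 118.6 bpm


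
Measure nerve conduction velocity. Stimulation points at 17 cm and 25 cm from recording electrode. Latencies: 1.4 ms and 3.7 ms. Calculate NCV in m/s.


Distance = (25 - 17) / 100 = 0.08 m
dt = (3.7 - 1.4) / 1000 = 0.0023 s
NCV = dist / dt = 34.78 m/s


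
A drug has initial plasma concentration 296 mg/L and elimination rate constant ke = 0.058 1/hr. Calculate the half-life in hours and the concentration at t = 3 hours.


t_half = ln(2) / ke = 0.693147 / 0.058 = 11.95 hr
C(t) = C0 * exp(-ke*t) = 296 * exp(-0.058*3)
C(3) = 248.7 mg/L


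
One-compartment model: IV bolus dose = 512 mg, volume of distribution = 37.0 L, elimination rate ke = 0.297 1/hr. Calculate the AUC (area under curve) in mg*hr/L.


C0 = Dose/Vd = 512/37.0 = 13.8378 mg/L
AUC = C0/ke = 13.8378/0.297
AUC = 46.59 mg*hr/L


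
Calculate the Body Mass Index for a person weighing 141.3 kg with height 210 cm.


BMI = weight / height^2
height = 210 cm = 2.1 m
BMI = 141.3 / 2.1^2
BMI = 32.04 kg/m^2


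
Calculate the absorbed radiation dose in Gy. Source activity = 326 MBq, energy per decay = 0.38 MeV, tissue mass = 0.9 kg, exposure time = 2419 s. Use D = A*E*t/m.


A = 326 MBq = 3.2600e+08 Bq
E = 0.38 MeV = 6.0876e-14 J
D = A*E*t/m = 3.2600e+08*6.0876e-14*2419/0.9
D = 0.05334 Gy


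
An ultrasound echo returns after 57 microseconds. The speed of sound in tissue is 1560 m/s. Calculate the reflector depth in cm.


depth = c * t / 2
t = 57 us = 5.7000e-05 s
depth = 1560 * 5.7000e-05 / 2
depth = 0.04446 m = 4.446 cm


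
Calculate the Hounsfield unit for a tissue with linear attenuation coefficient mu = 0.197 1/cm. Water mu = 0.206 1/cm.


HU = ((mu_tissue - mu_water) / mu_water) * 1000
HU = ((0.197 - 0.206) / 0.206) * 1000
HU = -43.69


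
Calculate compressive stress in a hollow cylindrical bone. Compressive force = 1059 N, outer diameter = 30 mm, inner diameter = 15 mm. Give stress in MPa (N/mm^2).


A = pi*(r_o^2 - r_i^2)
r_o = 15 mm, r_i = 7.5 mm
A = 530.144 mm^2
sigma = F/A = 1059 / 530.144
sigma = 1.998 MPa


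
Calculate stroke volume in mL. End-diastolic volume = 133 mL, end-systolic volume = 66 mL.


SV = EDV - ESV
SV = 133 - 66
SV = 67 mL


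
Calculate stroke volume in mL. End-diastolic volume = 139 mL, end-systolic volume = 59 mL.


SV = EDV - ESV
SV = 139 - 59
SV = 80 mL


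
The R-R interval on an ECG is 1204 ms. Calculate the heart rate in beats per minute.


HR = 60 / RR_interval(s)
RR = 1204 ms = 1.204 s
HR = 60 / 1.204 = 49.83 bpm


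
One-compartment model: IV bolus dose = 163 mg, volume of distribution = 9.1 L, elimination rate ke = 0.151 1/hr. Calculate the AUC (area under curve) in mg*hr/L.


C0 = Dose/Vd = 163/9.1 = 17.9121 mg/L
AUC = C0/ke = 17.9121/0.151
AUC = 118.6 mg*hr/L


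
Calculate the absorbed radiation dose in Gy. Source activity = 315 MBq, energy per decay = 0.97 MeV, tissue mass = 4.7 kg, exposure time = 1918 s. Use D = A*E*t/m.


A = 315 MBq = 3.1500e+08 Bq
E = 0.97 MeV = 1.55394e-13 J
D = A*E*t/m = 3.1500e+08*1.55394e-13*1918/4.7
D = 0.01998 Gy


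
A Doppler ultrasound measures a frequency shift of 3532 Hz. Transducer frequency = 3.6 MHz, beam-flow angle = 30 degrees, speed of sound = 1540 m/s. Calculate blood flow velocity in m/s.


v = fd * c / (2 * f0 * cos(theta))
v = 3532 * 1540 / (2 * 3.6000e+06 * cos(30))
v = 0.8723 m/s


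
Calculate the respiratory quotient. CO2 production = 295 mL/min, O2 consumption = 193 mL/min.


RQ = VCO2 / VO2
RQ = 295 / 193
RQ = 1.528


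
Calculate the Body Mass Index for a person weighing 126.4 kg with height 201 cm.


BMI = weight / height^2
height = 201 cm = 2.01 m
BMI = 126.4 / 2.01^2
BMI = 31.29 kg/m^2


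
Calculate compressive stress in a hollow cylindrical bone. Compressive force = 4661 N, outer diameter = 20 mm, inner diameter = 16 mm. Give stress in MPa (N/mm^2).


A = pi*(r_o^2 - r_i^2)
r_o = 10 mm, r_i = 8 mm
A = 113.097 mm^2
sigma = F/A = 4661 / 113.097
sigma = 41.21 MPa


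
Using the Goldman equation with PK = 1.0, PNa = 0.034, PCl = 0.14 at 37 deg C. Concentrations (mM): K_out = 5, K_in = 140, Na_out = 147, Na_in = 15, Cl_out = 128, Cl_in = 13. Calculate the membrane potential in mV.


Vm = (RT/F)*ln((PK*Ko + PNa*Nao + PCl*Cli)/(PK*Ki + PNa*Nai + PCl*Clo))
Numer = 11.818, Denom = 158.43
Vm = -69.37 mV


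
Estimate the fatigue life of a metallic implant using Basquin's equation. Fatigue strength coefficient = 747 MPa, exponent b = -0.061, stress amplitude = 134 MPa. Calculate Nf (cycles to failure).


sigma_a = sigma_f' * (2Nf)^b
2Nf = (sigma_a/sigma_f')^(1/b)
2Nf = (134/747)^(1/-0.061)
2Nf = 1.7101963e+12
Nf = 8.5510e+11


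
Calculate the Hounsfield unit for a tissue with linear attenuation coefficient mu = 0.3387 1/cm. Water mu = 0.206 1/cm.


HU = ((mu_tissue - mu_water) / mu_water) * 1000
HU = ((0.3387 - 0.206) / 0.206) * 1000
HU = 644.2


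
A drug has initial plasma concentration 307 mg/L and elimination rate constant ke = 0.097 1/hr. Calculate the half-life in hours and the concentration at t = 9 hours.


t_half = ln(2) / ke = 0.693147 / 0.097 = 7.146 hr
C(t) = C0 * exp(-ke*t) = 307 * exp(-0.097*9)
C(9) = 128.2 mg/L


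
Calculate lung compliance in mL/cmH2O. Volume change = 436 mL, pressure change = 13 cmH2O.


C = dV / dP
C = 436 / 13
C = 33.54 mL/cmH2O


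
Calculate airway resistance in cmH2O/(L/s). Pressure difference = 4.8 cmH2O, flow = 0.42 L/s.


R = dP / flow
R = 4.8 / 0.42
R = 11.43 cmH2O/(L/s)


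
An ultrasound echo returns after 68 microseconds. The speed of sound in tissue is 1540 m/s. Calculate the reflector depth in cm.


depth = c * t / 2
t = 68 us = 6.8000e-05 s
depth = 1540 * 6.8000e-05 / 2
depth = 0.05236 m = 5.236 cm


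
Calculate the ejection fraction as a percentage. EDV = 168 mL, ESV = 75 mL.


SV = EDV - ESV = 168 - 75 = 93 mL
EF = SV/EDV * 100 = 93/168 * 100
EF = 55.36%


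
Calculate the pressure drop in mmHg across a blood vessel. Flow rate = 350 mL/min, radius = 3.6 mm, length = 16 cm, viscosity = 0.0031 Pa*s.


dP = 8*mu*L*Q / (pi*r^4)
Q = 350 mL/min = 5.83333e-06 m^3/s
dP = 43.866 Pa = 43.866 / 133.322 mmHg = 0.329 mmHg


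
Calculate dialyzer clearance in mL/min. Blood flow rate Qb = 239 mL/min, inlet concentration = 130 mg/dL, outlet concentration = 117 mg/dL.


K = Qb * (Cb_in - Cb_out) / Cb_in
K = 239 * (130 - 117) / 130
K = 23.9 mL/min


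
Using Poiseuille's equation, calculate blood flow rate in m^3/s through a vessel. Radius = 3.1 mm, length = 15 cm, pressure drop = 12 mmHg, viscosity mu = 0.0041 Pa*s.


Q = pi*r^4*dP / (8*mu*L)
r = 0.0031 m, L = 0.15 m
dP = 12 mmHg = 1599.864 Pa
Q = 9.4344e-05 m^3/s


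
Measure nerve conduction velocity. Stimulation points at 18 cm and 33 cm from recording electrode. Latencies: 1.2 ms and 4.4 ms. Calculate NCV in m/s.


Distance = (33 - 18) / 100 = 0.15 m
dt = (4.4 - 1.2) / 1000 = 0.0032 s
NCV = dist / dt = 46.87 m/s


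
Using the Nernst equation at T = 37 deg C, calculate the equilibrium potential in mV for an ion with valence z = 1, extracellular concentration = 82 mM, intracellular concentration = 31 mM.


E = (RT/(zF)) * ln(C_out/C_in)
T = 37 + 273.15 = 310.15 K
E = (8.314 * 310.15 / (1 * 96485)) * ln(82/31)
E = 26 mV


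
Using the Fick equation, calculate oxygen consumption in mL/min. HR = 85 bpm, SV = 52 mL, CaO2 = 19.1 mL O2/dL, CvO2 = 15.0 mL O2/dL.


CO = HR*SV = 85*52/1000 = 4.42 L/min
a-v O2 diff = 19.1 - 15.0 = 4.1 mL/dL
VO2 = CO * (CaO2-CvO2) * 10 dL/L
VO2 = 4.42 * 4.1 * 10
VO2 = 181.2 mL/min


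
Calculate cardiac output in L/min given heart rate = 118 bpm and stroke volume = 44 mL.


CO = HR * SV
CO = 118 * 44 / 1000
CO = 5.192 L/min


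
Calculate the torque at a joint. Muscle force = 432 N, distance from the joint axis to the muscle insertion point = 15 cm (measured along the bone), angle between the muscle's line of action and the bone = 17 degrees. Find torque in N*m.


Torque = F * d * sin(theta)   (moment arm = d*sin(theta))
d = 15 cm = 0.15 m
Torque = 432 * 0.15 * sin(17)
Torque = 18.95 N*m


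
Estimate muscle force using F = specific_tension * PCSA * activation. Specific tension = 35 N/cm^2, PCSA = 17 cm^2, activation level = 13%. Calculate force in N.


F = sigma * PCSA * activation
F = 35 * 17 * 0.13
F = 77.35 N


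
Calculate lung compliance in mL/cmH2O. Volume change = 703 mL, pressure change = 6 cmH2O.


C = dV / dP
C = 703 / 6
C = 117.2 mL/cmH2O


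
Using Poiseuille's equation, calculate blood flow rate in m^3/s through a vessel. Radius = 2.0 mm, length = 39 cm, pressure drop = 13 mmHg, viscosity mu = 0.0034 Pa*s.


Q = pi*r^4*dP / (8*mu*L)
r = 0.002 m, L = 0.39 m
dP = 13 mmHg = 1733.186 Pa
Q = 8.2126e-06 m^3/s


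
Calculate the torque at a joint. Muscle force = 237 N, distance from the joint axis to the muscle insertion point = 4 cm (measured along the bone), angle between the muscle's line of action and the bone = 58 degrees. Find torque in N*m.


Torque = F * d * sin(theta)   (moment arm = d*sin(theta))
d = 4 cm = 0.04 m
Torque = 237 * 0.04 * sin(58)
Torque = 8.039 N*m


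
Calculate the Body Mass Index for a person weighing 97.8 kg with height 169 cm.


BMI = weight / height^2
height = 169 cm = 1.69 m
BMI = 97.8 / 1.69^2
BMI = 34.24 kg/m^2


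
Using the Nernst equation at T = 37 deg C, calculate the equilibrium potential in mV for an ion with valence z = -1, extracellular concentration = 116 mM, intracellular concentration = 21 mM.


E = (RT/(zF)) * ln(C_out/C_in)
T = 37 + 273.15 = 310.15 K
E = (8.314 * 310.15 / (-1 * 96485)) * ln(116/21)
E = -45.68 mV


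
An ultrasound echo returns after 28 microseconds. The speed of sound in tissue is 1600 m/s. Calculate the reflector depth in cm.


depth = c * t / 2
t = 28 us = 2.8000e-05 s
depth = 1600 * 2.8000e-05 / 2
depth = 0.0224 m = 2.24 cm


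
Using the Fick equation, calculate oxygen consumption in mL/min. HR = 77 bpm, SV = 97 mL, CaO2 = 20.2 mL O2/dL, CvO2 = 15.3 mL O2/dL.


CO = HR*SV = 77*97/1000 = 7.469 L/min
a-v O2 diff = 20.2 - 15.3 = 4.9 mL/dL
VO2 = CO * (CaO2-CvO2) * 10 dL/L
VO2 = 7.469 * 4.9 * 10
VO2 = 366 mL/min


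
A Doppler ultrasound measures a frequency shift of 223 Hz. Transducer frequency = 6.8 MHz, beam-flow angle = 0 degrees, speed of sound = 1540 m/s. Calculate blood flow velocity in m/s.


v = fd * c / (2 * f0 * cos(theta))
v = 223 * 1540 / (2 * 6.8000e+06 * cos(0))
v = 0.02525 m/s


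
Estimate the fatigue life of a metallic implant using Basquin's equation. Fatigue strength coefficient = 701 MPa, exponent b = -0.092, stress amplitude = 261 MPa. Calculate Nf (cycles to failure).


sigma_a = sigma_f' * (2Nf)^b
2Nf = (sigma_a/sigma_f')^(1/b)
2Nf = (261/701)^(1/-0.092)
2Nf = 46119.648
Nf = 2.306e+04


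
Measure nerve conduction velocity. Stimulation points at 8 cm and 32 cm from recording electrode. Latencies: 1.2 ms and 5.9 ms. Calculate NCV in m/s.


Distance = (32 - 8) / 100 = 0.24 m
dt = (5.9 - 1.2) / 1000 = 0.0047 s
NCV = dist / dt = 51.06 m/s


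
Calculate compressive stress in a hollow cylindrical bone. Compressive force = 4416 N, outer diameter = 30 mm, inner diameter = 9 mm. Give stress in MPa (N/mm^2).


A = pi*(r_o^2 - r_i^2)
r_o = 15 mm, r_i = 4.5 mm
A = 643.241 mm^2
sigma = F/A = 4416 / 643.241
sigma = 6.865 MPa


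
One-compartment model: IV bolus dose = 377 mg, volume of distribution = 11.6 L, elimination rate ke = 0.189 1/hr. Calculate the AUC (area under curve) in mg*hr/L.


C0 = Dose/Vd = 377/11.6 = 32.5 mg/L
AUC = C0/ke = 32.5/0.189
AUC = 172 mg*hr/L


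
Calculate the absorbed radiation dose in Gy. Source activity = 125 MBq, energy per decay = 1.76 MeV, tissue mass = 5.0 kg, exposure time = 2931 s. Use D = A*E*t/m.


A = 125 MBq = 1.2500e+08 Bq
E = 1.76 MeV = 2.81952e-13 J
D = A*E*t/m = 1.2500e+08*2.81952e-13*2931/5.0
D = 0.02066 Gy


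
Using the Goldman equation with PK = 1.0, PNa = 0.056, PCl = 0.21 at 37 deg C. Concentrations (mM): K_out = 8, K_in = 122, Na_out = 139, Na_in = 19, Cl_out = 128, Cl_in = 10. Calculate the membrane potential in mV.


Vm = (RT/F)*ln((PK*Ko + PNa*Nao + PCl*Cli)/(PK*Ki + PNa*Nai + PCl*Clo))
Numer = 17.884, Denom = 149.944
Vm = -56.83 mV


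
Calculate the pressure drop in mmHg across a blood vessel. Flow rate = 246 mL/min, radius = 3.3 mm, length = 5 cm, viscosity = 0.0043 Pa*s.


dP = 8*mu*L*Q / (pi*r^4)
Q = 246 mL/min = 4.1e-06 m^3/s
dP = 18.9281 Pa = 18.9281 / 133.322 mmHg = 0.142 mmHg


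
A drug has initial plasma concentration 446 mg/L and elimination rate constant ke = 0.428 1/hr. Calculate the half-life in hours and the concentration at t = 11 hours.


t_half = ln(2) / ke = 0.693147 / 0.428 = 1.62 hr
C(t) = C0 * exp(-ke*t) = 446 * exp(-0.428*11)
C(11) = 4.024 mg/L


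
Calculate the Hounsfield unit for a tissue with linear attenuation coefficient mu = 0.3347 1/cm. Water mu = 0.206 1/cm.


HU = ((mu_tissue - mu_water) / mu_water) * 1000
HU = ((0.3347 - 0.206) / 0.206) * 1000
HU = 624.8


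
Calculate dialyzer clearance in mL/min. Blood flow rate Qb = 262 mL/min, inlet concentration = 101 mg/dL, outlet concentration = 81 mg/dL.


K = Qb * (Cb_in - Cb_out) / Cb_in
K = 262 * (101 - 81) / 101
K = 51.88 mL/min


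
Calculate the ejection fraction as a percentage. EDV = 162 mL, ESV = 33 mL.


SV = EDV - ESV = 162 - 33 = 129 mL
EF = SV/EDV * 100 = 129/162 * 100
EF = 79.63%


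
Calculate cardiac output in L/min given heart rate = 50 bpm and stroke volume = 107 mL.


CO = HR * SV
CO = 50 * 107 / 1000
CO = 5.35 L/min


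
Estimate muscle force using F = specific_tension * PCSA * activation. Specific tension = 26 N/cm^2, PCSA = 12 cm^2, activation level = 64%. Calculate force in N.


F = sigma * PCSA * activation
F = 26 * 12 * 0.64
F = 199.7 N


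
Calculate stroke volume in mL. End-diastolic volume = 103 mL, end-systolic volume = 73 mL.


SV = EDV - ESV
SV = 103 - 73
SV = 30 mL


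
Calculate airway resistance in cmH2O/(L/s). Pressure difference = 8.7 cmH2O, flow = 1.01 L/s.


R = dP / flow
R = 8.7 / 1.01
R = 8.614 cmH2O/(L/s)


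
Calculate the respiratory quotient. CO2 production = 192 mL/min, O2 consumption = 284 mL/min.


RQ = VCO2 / VO2
RQ = 192 / 284
RQ = 0.6761


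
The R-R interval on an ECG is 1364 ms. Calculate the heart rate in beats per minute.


HR = 60 / RR_interval(s)
RR = 1364 ms = 1.364 s
HR = 60 / 1.364 = 43.99 bpm


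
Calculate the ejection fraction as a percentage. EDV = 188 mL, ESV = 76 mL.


SV = EDV - ESV = 188 - 76 = 112 mL
EF = SV/EDV * 100 = 112/188 * 100
EF = 59.57%


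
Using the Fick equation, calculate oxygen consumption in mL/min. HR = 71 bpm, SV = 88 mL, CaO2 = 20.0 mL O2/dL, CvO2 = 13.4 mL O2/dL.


CO = HR*SV = 71*88/1000 = 6.248 L/min
a-v O2 diff = 20.0 - 13.4 = 6.6 mL/dL
VO2 = CO * (CaO2-CvO2) * 10 dL/L
VO2 = 6.248 * 6.6 * 10
VO2 = 412.4 mL/min


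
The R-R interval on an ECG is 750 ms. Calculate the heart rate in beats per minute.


HR = 60 / RR_interval(s)
RR = 750 ms = 0.75 s
HR = 60 / 0.75 = 80 bpm
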